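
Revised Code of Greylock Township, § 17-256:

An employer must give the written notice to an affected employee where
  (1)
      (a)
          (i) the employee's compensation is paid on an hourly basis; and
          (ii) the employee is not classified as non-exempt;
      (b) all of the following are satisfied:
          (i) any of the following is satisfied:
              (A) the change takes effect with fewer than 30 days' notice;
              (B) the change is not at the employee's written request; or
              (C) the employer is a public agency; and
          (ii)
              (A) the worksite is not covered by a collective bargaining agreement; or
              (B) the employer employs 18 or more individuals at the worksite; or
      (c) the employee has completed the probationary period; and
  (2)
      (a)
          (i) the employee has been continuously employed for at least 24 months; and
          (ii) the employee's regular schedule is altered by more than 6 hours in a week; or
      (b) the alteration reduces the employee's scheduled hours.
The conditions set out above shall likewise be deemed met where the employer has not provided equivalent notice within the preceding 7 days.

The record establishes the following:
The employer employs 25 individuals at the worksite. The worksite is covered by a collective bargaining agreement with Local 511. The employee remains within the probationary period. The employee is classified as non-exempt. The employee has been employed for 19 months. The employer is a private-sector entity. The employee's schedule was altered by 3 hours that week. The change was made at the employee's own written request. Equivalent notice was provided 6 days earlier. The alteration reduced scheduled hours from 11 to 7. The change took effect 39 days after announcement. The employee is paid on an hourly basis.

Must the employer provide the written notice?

No — not required.

(i) hourly-paid — satisfied.
(ii) not (non-exempt) — not met.
So (a) is not satisfied (T AND F).
(A) < 30 days' notice — fails.
(B) not employee-requested — not satisfied.
(C) public agency — fails.
(i): F OR F OR F → false.
(A) no CBA — fails.
(B) ≥ 18 at site — holds.
(ii) = F OR T = true.
(b) = F AND T = false.
(c) past probation — not met.
(1) = F OR F OR F = false.
(i) tenure ≥ 24 mo. — not satisfied.
(ii) schedule shift > 6h — fails.
So (a) is not satisfied (F AND F).
(b) hours reduced — met.
(2): F OR T → true.
Overall = F AND T = false.
Exception (no recent notice) — not satisfied.
Result: main false OR exception false → false.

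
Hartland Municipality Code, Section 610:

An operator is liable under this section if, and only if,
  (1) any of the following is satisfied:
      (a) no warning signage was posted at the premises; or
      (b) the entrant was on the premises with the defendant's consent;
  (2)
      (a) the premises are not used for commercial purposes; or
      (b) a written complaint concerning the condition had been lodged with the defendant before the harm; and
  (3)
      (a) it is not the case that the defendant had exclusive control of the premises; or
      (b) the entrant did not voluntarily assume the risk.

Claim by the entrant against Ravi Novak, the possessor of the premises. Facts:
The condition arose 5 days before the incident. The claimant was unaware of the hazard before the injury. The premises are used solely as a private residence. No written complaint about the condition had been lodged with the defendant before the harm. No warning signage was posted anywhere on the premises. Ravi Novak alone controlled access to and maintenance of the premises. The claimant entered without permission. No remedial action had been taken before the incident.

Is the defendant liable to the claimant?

Yes — liable.

(a) no signage posted — satisfied.
(b) consent to enter — not satisfied.
(1): T OR F → true.
(a) not (commercial use) — met.
(b) complaint lodged — not met.
So (2) is satisfied (T OR F).
(a) not (exclusive control) — not met.
(b) no assumed risk — satisfied.
(3) = F OR T = true.
Overall = T AND T AND T = true.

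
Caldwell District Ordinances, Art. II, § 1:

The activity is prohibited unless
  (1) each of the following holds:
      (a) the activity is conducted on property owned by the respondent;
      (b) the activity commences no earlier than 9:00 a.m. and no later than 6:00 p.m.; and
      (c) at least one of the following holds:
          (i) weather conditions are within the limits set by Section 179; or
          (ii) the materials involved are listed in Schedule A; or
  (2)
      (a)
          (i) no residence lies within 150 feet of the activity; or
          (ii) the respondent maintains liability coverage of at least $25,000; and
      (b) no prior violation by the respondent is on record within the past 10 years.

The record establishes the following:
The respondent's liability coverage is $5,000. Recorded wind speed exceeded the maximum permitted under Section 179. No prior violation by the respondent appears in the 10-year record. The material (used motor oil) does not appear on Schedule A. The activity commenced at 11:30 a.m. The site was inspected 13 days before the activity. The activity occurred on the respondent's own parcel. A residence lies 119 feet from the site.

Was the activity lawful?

(a) own property — met.
(b) start within hours — met.
(i) weather ok — not met.
(ii) Schedule A material — not met.
So (c) is not satisfied (F OR F).
So (1) is not satisfied (T AND T AND F).
(i) no residence in 150 ft — fails.
(ii) coverage ≥ $25,000 — not satisfied.
(a) = F OR F = false.
(b) no prior violation — satisfied.
(2): F AND T → false.
So Overall is not satisfied (F OR F).

No — unlawful.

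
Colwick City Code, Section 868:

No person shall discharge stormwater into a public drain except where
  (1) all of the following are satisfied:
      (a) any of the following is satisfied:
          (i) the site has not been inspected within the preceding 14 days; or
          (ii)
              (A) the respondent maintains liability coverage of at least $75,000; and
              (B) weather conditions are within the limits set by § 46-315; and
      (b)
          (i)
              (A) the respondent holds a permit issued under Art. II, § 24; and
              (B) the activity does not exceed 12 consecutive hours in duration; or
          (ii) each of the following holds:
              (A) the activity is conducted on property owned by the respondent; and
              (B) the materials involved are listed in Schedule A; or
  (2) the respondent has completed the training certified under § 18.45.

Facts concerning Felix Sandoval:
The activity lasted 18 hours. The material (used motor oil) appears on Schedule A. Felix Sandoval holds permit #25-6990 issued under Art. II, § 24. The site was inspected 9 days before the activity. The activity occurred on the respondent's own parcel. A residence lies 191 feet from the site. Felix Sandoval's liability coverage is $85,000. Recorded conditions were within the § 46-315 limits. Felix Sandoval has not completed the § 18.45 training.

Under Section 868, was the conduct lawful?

Yes — lawful.

(i) not (site inspected) — fails.
(A) coverage ≥ $75,000 — met.
(B) weather ok — holds.
(ii): T AND T → true.
(a): F OR T → true.
(A) holds permit — met.
(B) ≤ 12 hrs duration — not met.
(i): T AND F → false.
(A) own property — met.
(B) Schedule A material — met.
(ii): T AND T → true.
(b): F OR T → true.
So (1) is satisfied (T AND T).
(2) training certified — not met.
Overall: T OR F → true.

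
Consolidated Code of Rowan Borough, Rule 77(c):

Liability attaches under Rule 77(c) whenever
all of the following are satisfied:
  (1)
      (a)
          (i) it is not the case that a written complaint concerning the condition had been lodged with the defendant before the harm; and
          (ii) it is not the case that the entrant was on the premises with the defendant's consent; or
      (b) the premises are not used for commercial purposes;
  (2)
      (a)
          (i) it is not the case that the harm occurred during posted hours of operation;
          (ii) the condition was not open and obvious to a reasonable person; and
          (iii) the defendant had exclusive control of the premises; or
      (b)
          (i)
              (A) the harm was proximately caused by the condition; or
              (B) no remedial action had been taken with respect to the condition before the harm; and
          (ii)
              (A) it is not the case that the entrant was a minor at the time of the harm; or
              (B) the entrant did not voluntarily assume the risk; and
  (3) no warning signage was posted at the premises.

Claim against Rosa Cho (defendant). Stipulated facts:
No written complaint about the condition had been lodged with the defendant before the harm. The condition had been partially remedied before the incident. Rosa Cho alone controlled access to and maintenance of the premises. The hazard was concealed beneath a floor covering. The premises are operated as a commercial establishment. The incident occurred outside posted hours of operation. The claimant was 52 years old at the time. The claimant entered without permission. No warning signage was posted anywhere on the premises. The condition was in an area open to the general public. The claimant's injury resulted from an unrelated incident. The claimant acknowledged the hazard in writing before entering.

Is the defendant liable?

(i) not (complaint lodged) — holds.
(ii) not (consent to enter) — holds.
(a) = T AND T = true.
(b) not (commercial use) — fails.
(1): T OR F → true.
(i) not (during posted hours) — holds.
(ii) not open/obvious — holds.
(iii) exclusive control — satisfied.
(a): T AND T AND T → true.
(A) proximate cause — not met.
(B) no remedial action — not satisfied.
So (i) is not satisfied (F OR F).
(A) not (entrant a minor) — met.
(B) no assumed risk — not satisfied.
(ii) = T OR F = true.
So (b) is not satisfied (F AND T).
(2) = T OR F = true.
(3) no signage posted — satisfied.
Overall: T AND T AND T → true.

Yes — liable.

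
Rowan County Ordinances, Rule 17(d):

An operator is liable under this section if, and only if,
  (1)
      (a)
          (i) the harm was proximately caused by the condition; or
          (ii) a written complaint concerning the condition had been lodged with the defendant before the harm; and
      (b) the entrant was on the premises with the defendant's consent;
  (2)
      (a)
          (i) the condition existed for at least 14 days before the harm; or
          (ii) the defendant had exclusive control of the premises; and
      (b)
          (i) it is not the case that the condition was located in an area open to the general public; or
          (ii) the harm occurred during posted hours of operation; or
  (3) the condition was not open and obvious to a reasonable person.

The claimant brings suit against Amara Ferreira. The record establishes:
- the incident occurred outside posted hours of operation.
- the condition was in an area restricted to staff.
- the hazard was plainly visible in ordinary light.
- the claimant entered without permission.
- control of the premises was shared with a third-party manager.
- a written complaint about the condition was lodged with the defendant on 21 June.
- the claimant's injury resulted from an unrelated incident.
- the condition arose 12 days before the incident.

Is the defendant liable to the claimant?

(i) proximate cause — not satisfied.
(ii) complaint lodged — met.
(a) = F OR T = true.
(b) consent to enter — not met.
(1) = T AND F = false.
(i) condition ≥14 days old — not met.
(ii) exclusive control — not met.
(a) = F OR F = false.
(i) not (public area) — satisfied.
(ii) during posted hours — not satisfied.
(b): T OR F → true.
(2): F AND T → false.
(3) not open/obvious — not met.
Overall: F OR F OR F → false.

No — not liable.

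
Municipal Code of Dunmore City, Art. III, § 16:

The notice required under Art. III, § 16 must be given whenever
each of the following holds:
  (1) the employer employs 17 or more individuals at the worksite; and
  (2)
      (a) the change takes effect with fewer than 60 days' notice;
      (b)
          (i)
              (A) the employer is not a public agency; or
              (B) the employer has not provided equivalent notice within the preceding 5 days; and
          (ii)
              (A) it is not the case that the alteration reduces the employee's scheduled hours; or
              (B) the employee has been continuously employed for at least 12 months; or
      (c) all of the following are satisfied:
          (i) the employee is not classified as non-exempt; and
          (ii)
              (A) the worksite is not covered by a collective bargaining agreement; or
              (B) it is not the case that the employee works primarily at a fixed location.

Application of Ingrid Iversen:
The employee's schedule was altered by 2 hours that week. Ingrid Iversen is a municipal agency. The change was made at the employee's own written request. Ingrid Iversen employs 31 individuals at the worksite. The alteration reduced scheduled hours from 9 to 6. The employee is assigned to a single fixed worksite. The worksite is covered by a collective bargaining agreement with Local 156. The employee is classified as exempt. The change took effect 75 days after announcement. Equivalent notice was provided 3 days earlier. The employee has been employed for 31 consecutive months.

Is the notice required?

No — not required.

(1) ≥ 17 at site — satisfied.
(a) < 60 days' notice — not satisfied.
(A) not (public agency) — fails.
(B) no recent notice — not met.
(i) = F OR F = false.
(A) not (hours reduced) — not met.
(B) tenure ≥ 12 mo. — met.
(ii) = F OR T = true.
(b) = F AND T = false.
(i) not (non-exempt) — satisfied.
(A) no CBA — fails.
(B) not (fixed location) — not met.
(ii): F OR F → false.
So (c) is not satisfied (T AND F).
(2): F OR F OR F → false.
So Overall is not satisfied (T AND F).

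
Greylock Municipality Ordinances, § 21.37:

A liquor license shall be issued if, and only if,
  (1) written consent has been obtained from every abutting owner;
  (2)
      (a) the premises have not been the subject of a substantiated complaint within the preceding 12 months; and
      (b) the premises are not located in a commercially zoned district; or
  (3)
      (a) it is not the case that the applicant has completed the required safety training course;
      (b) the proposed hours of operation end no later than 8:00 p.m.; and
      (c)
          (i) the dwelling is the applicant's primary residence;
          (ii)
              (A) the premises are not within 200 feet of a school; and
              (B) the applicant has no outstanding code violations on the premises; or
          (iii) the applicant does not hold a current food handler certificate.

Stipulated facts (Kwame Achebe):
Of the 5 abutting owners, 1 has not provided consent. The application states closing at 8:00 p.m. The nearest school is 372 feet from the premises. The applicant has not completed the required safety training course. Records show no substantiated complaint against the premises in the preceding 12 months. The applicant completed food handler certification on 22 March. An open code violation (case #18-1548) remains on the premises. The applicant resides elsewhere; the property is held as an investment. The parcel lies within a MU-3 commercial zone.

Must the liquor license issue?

No — denied.

(1) all abutters consent — fails.
(a) no complaint in 12 mo. — met.
(b) not (commercially zoned) — fails.
So (2) is not satisfied (T AND F).
(a) not (safety training) — holds.
(b) closes by 8 p.m. — holds.
(i) primary residence — fails.
(A) ≥200 ft from school — met.
(B) no code violations — fails.
(ii) = T AND F = false.
(iii) not (food handler cert.) — not met.
So (c) is not satisfied (F OR F OR F).
(3): T AND T AND F → false.
Overall = F OR F OR F = false.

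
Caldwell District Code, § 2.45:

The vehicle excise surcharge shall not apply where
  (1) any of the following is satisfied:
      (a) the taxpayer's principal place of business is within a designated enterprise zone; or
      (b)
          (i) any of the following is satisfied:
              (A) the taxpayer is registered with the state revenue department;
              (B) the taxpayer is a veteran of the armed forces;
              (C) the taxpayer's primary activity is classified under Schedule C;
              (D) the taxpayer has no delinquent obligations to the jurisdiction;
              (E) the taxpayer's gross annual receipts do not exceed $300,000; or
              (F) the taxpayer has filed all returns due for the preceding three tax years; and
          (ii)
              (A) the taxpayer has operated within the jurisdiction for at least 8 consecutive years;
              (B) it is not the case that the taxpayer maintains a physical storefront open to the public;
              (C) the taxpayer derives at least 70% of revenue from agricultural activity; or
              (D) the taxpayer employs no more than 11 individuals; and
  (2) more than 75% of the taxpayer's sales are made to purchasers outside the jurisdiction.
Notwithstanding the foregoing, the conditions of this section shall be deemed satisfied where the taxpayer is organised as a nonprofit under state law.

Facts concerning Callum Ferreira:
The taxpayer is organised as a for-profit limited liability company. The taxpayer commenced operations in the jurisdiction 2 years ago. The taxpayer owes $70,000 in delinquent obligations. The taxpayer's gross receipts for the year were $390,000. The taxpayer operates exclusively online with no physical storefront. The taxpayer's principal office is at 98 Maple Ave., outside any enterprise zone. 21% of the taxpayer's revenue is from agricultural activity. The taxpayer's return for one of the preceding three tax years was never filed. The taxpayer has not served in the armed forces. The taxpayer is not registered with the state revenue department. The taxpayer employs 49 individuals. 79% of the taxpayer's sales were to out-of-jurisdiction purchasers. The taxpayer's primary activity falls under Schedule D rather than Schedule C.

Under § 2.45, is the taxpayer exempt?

(a) in enterprise zone — not satisfied.
(A) state-registered — not satisfied.
(B) veteran — fails.
(C) Schedule C activity — not satisfied.
(D) no delinquency — not met.
(E) receipts ≤ $300,000 — not met.
(F) returns current — not met.
So (i) is not satisfied (F OR F OR F OR F OR F OR F).
(A) ≥ 8 yrs in jurisdiction — not satisfied.
(B) not (has storefront) — satisfied.
(C) ≥70% agricultural — not met.
(D) ≤ 11 employees — fails.
So (ii) is satisfied (F OR T OR F OR F).
(b) = F AND T = false.
(1): F OR F → false.
(2) >75% out-of-jur. sales — satisfied.
So Overall is not satisfied (F AND T).
Exception (nonprofit) — not satisfied.
Result: main false OR exception false → false.

No — not exempt.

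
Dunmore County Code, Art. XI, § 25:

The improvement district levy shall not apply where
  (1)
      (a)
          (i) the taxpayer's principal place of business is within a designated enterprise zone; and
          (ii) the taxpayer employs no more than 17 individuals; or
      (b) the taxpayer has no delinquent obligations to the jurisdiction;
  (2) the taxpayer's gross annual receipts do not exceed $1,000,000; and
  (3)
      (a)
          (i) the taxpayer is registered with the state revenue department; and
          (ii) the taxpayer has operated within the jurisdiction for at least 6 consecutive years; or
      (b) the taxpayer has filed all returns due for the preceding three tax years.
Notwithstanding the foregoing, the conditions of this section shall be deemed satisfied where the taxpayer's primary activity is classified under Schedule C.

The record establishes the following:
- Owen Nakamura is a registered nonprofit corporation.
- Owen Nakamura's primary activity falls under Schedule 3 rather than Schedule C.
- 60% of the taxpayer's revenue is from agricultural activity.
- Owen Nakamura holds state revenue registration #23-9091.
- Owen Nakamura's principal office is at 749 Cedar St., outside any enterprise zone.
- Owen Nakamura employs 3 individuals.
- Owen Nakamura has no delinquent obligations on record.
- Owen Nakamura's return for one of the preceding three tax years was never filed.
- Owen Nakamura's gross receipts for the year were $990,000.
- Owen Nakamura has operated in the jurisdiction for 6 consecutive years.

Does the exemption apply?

Yes — exempt.

(i) in enterprise zone — not met.
(ii) ≤ 17 employees — holds.
(a): F AND T → false.
(b) no delinquency — satisfied.
So (1) is satisfied (F OR T).
(2) receipts ≤ $1,000,000 — holds.
(i) state-registered — met.
(ii) ≥ 6 yrs in jurisdiction — met.
So (a) is satisfied (T AND T).
(b) returns current — not met.
(3): T OR F → true.
Overall = T AND T AND T = true.
Exception (Schedule C activity) — not satisfied.
Result: main true OR exception false → true.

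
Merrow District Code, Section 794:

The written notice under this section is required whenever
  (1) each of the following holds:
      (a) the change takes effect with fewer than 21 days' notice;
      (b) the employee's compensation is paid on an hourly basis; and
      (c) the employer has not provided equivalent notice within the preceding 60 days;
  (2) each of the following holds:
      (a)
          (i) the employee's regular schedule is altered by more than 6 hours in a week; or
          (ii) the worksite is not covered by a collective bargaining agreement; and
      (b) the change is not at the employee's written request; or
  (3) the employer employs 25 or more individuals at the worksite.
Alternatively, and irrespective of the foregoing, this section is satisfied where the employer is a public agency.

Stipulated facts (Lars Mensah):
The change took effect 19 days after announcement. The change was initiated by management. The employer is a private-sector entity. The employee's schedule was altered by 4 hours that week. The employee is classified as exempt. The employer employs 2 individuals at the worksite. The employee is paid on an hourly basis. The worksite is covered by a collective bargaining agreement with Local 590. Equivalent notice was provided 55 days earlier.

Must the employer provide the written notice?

(a) < 21 days' notice — holds.
(b) hourly-paid — holds.
(c) no recent notice — fails.
So (1) is not satisfied (T AND T AND F).
(i) schedule shift > 6h — fails.
(ii) no CBA — not satisfied.
(a) = F OR F = false.
(b) not employee-requested — holds.
So (2) is not satisfied (F AND T).
(3) ≥ 25 at site — not met.
Overall: F OR F OR F → false.
Exception (public agency) — not satisfied.
Result: main false OR exception false → false.

No — not required.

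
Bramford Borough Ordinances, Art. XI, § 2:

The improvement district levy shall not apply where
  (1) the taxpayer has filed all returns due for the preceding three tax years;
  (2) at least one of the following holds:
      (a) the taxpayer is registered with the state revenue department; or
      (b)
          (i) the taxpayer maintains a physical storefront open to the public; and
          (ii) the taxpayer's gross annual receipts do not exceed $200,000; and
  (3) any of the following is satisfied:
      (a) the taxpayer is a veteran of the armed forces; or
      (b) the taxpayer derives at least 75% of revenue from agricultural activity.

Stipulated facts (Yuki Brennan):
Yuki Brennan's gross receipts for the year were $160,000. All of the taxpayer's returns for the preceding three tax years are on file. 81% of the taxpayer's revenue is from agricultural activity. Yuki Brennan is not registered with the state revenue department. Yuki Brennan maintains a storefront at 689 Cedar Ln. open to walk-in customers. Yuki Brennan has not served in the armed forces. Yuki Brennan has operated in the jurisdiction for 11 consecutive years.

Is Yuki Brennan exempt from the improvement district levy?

(1) returns current — satisfied.
(a) state-registered — fails.
(i) has storefront — satisfied.
(ii) receipts ≤ $200,000 — holds.
(b) = T AND T = true.
(2): F OR T → true.
(a) veteran — not met.
(b) ≥75% agricultural — satisfied.
(3): F OR T → true.
So Overall is satisfied (T AND T AND T).

Yes — exempt.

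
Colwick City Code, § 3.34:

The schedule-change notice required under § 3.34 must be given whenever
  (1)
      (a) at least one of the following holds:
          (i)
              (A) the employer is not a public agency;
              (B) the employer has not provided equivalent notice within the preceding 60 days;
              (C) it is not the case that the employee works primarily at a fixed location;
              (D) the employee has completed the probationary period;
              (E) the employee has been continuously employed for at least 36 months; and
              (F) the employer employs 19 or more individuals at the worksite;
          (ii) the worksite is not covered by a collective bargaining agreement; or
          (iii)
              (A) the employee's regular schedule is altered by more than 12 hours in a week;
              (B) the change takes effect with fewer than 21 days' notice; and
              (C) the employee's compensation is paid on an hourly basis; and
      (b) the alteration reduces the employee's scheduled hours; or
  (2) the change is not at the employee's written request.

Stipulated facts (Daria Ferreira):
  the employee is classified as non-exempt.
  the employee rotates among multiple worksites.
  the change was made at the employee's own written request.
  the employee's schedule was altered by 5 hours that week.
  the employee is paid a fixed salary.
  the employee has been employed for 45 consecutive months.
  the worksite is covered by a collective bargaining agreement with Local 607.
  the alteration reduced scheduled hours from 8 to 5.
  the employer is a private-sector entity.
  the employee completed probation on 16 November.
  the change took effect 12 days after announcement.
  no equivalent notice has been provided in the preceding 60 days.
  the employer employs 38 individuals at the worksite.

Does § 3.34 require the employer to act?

Yes — required.

(A) not (public agency) — holds.
(B) no recent notice — satisfied.
(C) not (fixed location) — holds.
(D) past probation — met.
(E) tenure ≥ 36 mo. — holds.
(F) ≥ 19 at site — met.
So (i) is satisfied (T AND T AND T AND T AND T AND T).
(ii) no CBA — not satisfied.
(A) schedule shift > 12h — not satisfied.
(B) < 21 days' notice — satisfied.
(C) hourly-paid — fails.
(iii): F AND T AND F → false.
(a): T OR F OR F → true.
(b) hours reduced — satisfied.
(1) = T AND T = true.
(2) not employee-requested — fails.
Overall: T OR F → true.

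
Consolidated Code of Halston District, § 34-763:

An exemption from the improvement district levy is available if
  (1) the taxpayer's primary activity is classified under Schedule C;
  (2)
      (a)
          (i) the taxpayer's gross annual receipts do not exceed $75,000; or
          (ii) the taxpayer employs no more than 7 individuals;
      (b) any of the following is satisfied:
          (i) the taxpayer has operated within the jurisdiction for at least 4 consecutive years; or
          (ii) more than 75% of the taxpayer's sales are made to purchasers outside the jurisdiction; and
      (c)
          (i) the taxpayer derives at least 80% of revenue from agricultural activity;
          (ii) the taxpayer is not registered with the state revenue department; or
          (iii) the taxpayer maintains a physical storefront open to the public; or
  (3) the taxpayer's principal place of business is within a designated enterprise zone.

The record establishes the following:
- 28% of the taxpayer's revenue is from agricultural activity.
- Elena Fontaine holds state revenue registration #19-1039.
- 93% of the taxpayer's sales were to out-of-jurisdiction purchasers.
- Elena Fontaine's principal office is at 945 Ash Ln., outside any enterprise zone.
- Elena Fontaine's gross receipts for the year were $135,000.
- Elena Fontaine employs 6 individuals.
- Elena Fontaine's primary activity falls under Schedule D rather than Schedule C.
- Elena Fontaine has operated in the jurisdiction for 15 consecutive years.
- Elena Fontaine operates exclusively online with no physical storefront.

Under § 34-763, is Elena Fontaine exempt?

(1) Schedule C activity — not satisfied.
(i) receipts ≤ $75,000 — fails.
(ii) ≤ 7 employees — satisfied.
So (a) is satisfied (F OR T).
(i) ≥ 4 yrs in jurisdiction — holds.
(ii) >75% out-of-jur. sales — satisfied.
(b) = T OR T = true.
(i) ≥80% agricultural — not met.
(ii) not (state-registered) — not satisfied.
(iii) has storefront — not met.
(c) = F OR F OR F = false.
So (2) is not satisfied (T AND T AND F).
(3) in enterprise zone — not satisfied.
Overall: F OR F OR F → false.

No — not exempt.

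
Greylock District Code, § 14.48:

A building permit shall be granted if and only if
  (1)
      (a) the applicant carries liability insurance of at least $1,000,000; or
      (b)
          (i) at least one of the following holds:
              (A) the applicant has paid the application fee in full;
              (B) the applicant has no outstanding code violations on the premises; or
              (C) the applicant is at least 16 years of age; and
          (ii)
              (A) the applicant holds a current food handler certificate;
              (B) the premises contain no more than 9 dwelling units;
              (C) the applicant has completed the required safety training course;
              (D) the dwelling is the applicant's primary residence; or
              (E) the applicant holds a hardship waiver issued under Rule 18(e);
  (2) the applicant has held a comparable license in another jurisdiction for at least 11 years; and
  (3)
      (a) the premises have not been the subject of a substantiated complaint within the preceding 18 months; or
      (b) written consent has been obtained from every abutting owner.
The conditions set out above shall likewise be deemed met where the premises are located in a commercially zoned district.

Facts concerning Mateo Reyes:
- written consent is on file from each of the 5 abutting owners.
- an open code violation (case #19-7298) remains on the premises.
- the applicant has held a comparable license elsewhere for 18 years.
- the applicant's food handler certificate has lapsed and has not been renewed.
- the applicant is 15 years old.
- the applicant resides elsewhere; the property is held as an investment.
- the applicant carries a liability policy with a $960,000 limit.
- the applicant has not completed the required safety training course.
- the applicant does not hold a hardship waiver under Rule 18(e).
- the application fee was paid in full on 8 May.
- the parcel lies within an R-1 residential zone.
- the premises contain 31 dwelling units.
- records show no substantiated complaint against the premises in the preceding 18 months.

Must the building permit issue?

(a) insurance ≥ $1,000,000 — not met.
(A) fee paid — met.
(B) no code violations — not satisfied.
(C) age ≥ 16 — not satisfied.
(i) = T OR F OR F = true.
(A) food handler cert. — not satisfied.
(B) ≤ 9 units — not met.
(C) safety training — not met.
(D) primary residence — not satisfied.
(E) hardship waiver — not satisfied.
(ii): F OR F OR F OR F OR F → false.
(b): T AND F → false.
So (1) is not satisfied (F OR F).
(2) prior license ≥ 11 yr — satisfied.
(a) no complaint in 18 mo. — met.
(b) all abutters consent — satisfied.
(3) = T OR T = true.
Overall: F AND T AND T → false.
Exception (commercially zoned) — not satisfied.
Result: main false OR exception false → false.

No — denied.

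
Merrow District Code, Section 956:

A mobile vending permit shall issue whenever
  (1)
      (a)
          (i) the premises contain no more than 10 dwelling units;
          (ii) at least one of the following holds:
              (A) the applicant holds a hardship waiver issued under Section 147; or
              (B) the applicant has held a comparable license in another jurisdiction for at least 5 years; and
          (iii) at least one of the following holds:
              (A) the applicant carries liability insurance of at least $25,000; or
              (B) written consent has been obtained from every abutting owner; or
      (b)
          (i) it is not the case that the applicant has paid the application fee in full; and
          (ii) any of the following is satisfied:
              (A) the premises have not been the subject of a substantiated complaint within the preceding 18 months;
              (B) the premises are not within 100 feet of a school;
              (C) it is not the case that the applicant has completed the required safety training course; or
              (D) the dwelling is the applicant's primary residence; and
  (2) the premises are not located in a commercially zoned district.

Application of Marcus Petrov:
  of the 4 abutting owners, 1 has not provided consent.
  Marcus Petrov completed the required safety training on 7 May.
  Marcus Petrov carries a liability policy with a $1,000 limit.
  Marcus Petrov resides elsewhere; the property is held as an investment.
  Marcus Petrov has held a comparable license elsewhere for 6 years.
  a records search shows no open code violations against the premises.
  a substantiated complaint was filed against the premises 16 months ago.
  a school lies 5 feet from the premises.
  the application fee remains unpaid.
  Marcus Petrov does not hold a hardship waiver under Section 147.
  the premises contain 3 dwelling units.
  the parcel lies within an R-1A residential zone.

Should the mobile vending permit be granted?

(i) ≤ 10 units — holds.
(A) hardship waiver — fails.
(B) prior license ≥ 5 yr — met.
(ii) = F OR T = true.
(A) insurance ≥ $25,000 — not met.
(B) all abutters consent — fails.
So (iii) is not satisfied (F OR F).
(a): T AND T AND F → false.
(i) not (fee paid) — holds.
(A) no complaint in 18 mo. — not satisfied.
(B) ≥100 ft from school — not met.
(C) not (safety training) — fails.
(D) primary residence — not satisfied.
(ii): F OR F OR F OR F → false.
(b): T AND F → false.
(1) = F OR F = false.
(2) not (commercially zoned) — met.
So Overall is not satisfied (F AND T).

No — denied.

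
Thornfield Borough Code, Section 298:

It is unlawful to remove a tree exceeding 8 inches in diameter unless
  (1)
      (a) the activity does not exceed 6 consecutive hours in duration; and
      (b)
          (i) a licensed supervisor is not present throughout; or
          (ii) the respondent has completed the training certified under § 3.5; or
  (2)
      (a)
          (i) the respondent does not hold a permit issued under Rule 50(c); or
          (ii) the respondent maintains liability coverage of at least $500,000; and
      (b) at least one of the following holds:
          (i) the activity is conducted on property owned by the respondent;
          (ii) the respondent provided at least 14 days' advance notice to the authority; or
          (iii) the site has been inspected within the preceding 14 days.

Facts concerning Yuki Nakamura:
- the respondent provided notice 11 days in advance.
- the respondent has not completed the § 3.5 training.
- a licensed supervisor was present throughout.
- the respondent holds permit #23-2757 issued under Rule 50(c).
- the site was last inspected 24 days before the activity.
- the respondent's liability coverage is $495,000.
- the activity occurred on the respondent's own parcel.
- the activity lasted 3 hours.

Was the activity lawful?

(a) ≤ 6 hrs duration — met.
(i) not (supervisor present) — not met.
(ii) training certified — fails.
So (b) is not satisfied (F OR F).
So (1) is not satisfied (T AND F).
(i) not (holds permit) — not satisfied.
(ii) coverage ≥ $500,000 — not met.
So (a) is not satisfied (F OR F).
(i) own property — satisfied.
(ii) ≥14 days' notice — not met.
(iii) site inspected — not satisfied.
(b) = T OR F OR F = true.
(2) = F AND T = false.
Overall = F OR F = false.

No — unlawful.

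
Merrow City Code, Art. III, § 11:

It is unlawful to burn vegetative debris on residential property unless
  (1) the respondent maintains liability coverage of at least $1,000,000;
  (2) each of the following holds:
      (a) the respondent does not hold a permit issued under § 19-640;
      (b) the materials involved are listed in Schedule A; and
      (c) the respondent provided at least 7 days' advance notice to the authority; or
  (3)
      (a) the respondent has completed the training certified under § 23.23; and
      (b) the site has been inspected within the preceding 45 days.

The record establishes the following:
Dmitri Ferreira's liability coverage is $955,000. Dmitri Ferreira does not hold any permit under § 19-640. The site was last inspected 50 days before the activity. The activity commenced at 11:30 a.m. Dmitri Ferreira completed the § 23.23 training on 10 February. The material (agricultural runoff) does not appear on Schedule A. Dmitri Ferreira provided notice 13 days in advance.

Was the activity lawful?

(1) coverage ≥ $1,000,000 — not met.
(a) not (holds permit) — satisfied.
(b) Schedule A material — not met.
(c) ≥7 days' notice — satisfied.
So (2) is not satisfied (T AND F AND T).
(a) training certified — met.
(b) site inspected — not satisfied.
So (3) is not satisfied (T AND F).
So Overall is not satisfied (F OR F OR F).

No — unlawful.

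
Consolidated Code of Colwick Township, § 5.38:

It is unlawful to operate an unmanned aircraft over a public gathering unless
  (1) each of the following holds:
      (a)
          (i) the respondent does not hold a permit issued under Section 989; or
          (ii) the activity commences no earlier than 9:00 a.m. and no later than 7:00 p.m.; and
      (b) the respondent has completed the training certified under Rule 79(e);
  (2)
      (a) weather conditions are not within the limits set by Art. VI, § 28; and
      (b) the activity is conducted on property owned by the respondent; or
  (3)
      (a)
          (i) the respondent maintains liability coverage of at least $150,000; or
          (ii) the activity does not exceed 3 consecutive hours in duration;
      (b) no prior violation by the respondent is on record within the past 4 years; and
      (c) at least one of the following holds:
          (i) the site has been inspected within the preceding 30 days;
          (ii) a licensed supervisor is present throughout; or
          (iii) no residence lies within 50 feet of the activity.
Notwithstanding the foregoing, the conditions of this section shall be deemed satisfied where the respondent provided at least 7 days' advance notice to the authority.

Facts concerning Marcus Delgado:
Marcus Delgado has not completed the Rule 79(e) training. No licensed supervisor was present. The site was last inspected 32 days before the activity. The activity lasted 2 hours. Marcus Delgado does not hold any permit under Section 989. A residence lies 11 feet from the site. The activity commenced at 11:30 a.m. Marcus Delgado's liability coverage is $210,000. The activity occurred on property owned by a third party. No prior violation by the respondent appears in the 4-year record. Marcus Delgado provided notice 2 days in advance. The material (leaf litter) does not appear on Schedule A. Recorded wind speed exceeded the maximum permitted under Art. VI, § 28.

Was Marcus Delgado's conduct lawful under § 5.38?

(i) not (holds permit) — holds.
(ii) start within hours — met.
So (a) is satisfied (T OR T).
(b) training certified — fails.
(1) = T AND F = false.
(a) not (weather ok) — met.
(b) own property — not satisfied.
(2): T AND F → false.
(i) coverage ≥ $150,000 — holds.
(ii) ≤ 3 hrs duration — holds.
(a) = T OR T = true.
(b) no prior violation — holds.
(i) site inspected — not satisfied.
(ii) supervisor present — not satisfied.
(iii) no residence in 50 ft — not met.
(c) = F OR F OR F = false.
So (3) is not satisfied (T AND T AND F).
Overall: F OR F OR F → false.
Exception (≥7 days' notice) — not satisfied.
Result: main false OR exception false → false.

No — unlawful.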